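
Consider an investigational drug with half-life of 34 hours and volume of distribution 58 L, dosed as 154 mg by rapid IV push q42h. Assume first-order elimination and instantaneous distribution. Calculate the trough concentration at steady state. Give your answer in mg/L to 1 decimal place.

Over one 42-h interval, 42/34 ≈ 1.2353 half-lives elapse, leaving f ≈ 0.4248 of each dose.
Accumulation ratio R = 1/(1 − f) ≈ 1/0.5752 ≈ 1.7385.
Single-dose peak C₀ = D/Vd = 154/58 ≈ 2.655 mg/L.
Steady-state peak Cmax,ss = C₀·R ≈ 2.655 × 1.7385 ≈ 4.616 mg/L.
One interval later, Cmin,ss = Cmax,ss·e^(−kτ) ≈ 4.616 × 0.4248 ≈ 1.961 mg/L.

2.0 mg/L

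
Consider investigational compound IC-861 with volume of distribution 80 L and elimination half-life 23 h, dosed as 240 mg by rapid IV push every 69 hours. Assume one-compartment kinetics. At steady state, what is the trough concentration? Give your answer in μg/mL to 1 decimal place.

0.4 μg/mL

τ = 69 h = 3 half-lives, so f = (1/2)^3 = 0.125.
Accumulation ratio R = 1/(1 − f) = 1/0.875 = 8/7.
Single-dose peak C₀ = D/Vd = 240/80 = 3 μg/mL.
Steady-state peak Cmax,ss = C₀·R = 3 × 8/7 ≈ 3.429 μg/mL.
Steady-state trough Cmin,ss = Cmax,ss·f ≈ 3.429 × 0.125 ≈ 0.429 μg/mL.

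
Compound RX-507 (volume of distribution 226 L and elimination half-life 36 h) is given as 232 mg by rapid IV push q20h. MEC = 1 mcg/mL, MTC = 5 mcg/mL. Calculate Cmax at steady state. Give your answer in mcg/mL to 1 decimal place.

τ/t½ = 20/36 ≈ 0.55556, so fraction remaining f = (1/2)^(20/36) ≈ 0.6804.
Accumulation ratio R = 1/(1 − f) ≈ 1/0.3196 ≈ 3.1289.
Each bolus raises the concentration by D/Vd = 232/226 ≈ 1.027 mcg/mL.
Cmax,ss = C₀/(1 − f) ≈ 1.027/0.3196 ≈ 3.213 mcg/mL.
Peak 3.2 mcg/mL vs MTC 5 mcg/mL: below toxic threshold.

3.2 mcg/mL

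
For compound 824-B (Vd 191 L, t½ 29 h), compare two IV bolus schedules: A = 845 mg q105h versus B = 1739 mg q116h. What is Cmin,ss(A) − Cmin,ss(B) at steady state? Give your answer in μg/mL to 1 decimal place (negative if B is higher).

-0.2 μg/mL

Regimen A: f = (1/2)^(105/29) ≈ 0.0813; Cmin,ss = (845/191)·f/(1−f) ≈ 0.392 μg/mL.
Regimen B: f = (1/2)^(116/29) ≈ 0.0625; Cmin,ss = (1739/191)·f/(1−f) ≈ 0.607 μg/mL.
Difference ≈ 0.392 − 0.607 ≈ -0.215 μg/mL.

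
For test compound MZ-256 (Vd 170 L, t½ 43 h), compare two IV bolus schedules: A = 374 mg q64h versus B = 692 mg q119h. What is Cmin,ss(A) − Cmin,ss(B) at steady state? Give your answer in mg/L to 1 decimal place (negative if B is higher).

0.5 mg/L

Regimen A: f = (1/2)^(64/43) ≈ 0.3564; Cmin,ss = (374/170)·f/(1−f) ≈ 1.218 mg/L.
Regimen B: f = (1/2)^(119/43) ≈ 0.1469; Cmin,ss = (692/170)·f/(1−f) ≈ 0.701 mg/L.
Difference ≈ 1.218 − 0.701 ≈ 0.517 mg/L.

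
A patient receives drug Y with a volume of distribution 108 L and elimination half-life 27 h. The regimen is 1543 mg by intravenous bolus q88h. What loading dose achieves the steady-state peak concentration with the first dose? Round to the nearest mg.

1723 mg

f = (1/2)^(88/27) ≈ 0.104440; accumulation ratio R = 1/(1−f) ≈ 1.11662.
Loading dose to hit Cmax,ss on first dose: D_load = D_maint·R ≈ 1543 × 1.11662 ≈ 1722.94 mg.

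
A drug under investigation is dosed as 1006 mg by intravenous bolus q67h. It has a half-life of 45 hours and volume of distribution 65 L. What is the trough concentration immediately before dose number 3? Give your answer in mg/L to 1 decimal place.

f = (1/2)^(τ/t½) = (1/2)^(67/45) ≈ 0.3563.
C₀ = D/Vd = 1006/65 ≈ 15.477 mg/L.
Before the 3rd dose, 2 doses have been given. Superposition: Cmin = C₀·(f + f²).
≈ 15.477 × (0.3563 + 0.1269) ≈ 15.477 × 0.4832 ≈ 7.478 mg/L.

7.5 mg/L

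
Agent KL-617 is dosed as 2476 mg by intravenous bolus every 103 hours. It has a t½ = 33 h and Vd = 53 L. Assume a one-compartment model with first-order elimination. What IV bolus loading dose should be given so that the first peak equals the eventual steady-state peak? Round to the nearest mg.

2798 mg

f = (1/2)^(103/33) ≈ 0.114927; accumulation ratio R = 1/(1−f) ≈ 1.12985.
Loading dose to hit Cmax,ss on first dose: D_load = D_maint·R ≈ 2476 × 1.12985 ≈ 2797.51 mg.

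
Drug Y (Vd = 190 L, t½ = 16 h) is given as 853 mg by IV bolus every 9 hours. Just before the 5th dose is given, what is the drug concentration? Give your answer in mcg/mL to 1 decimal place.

7.4 mcg/mL

f = (1/2)^(τ/t½) = (1/2)^(9/16) ≈ 0.6771.
C₀ = D/Vd = 853/190 ≈ 4.489 mcg/mL.
Before the 5th dose, 4 doses have been given. Superposition: Cmin = C₀·(f + f² + … + f^4).
≈ 4.489 × (0.6771 + 0.4585 + 0.3104 + 0.2102) ≈ 4.489 × 1.6562 ≈ 7.435 mcg/mL.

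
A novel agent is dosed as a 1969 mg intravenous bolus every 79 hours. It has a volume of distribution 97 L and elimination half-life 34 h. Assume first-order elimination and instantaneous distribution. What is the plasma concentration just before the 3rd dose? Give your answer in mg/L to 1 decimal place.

f = (1/2)^(τ/t½) = (1/2)^(79/34) ≈ 0.1998.
C₀ = D/Vd = 1969/97 ≈ 20.299 mg/L.
Before the 3rd dose, 2 doses have been given. Superposition: Cmin = C₀·(f + f²).
≈ 20.299 × (0.1998 + 0.0399) ≈ 20.299 × 0.2397 ≈ 4.866 mg/L.

4.9 mg/L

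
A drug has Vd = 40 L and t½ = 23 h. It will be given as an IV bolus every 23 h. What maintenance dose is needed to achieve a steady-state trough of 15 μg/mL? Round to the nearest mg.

τ/t½ = 23/23 ≈ 1, so f = (1/2)^(23/23) ≈ 0.500000.
Cmin,ss = (D/Vd)·f/(1−f), so D = Cmin,ss·Vd·(1−f)/f.
D = 15 × 40 × (1−f)/f ≈ 15 × 40 × 1.00000 ≈ 600.00 mg.

600 mg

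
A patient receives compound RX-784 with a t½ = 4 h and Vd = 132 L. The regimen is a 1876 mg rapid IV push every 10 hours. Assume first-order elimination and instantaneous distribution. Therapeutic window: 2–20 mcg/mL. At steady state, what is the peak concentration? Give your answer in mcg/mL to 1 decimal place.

17.3 mcg/mL

Over one 10-h interval, 10/4 ≈ 2.5 half-lives elapse, leaving f ≈ 0.1768 of each dose.
At steady state, accumulation factor R = 1/(1 − e^(−kτ)) ≈ 1.2148.
Each bolus raises the concentration by D/Vd = 1876/132 ≈ 14.212 mcg/mL.
Steady-state peak Cmax,ss = C₀·R ≈ 14.212 × 1.2148 ≈ 17.265 mcg/mL.
Peak 17.3 mcg/mL vs MTC 20 mcg/mL: below toxic threshold.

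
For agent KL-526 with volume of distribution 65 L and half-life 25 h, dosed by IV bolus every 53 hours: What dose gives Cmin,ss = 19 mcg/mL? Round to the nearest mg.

τ/t½ = 53/25 ≈ 2.12, so f = (1/2)^(53/25) ≈ 0.230047.
Cmin,ss = (D/Vd)·f/(1−f), so D = Cmin,ss·Vd·(1−f)/f.
D = 19 × 65 × (1−f)/f ≈ 19 × 65 × 3.34694 ≈ 4133.47 mg.

4133 mg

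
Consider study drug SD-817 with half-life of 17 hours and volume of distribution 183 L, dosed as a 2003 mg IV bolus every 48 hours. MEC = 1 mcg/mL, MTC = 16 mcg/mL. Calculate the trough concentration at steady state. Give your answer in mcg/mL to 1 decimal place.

1.8 mcg/mL

k = ln2/t½ = ln2/17 ≈ 0.040773 h⁻¹; fraction remaining f = e^(−kτ) = e^(−0.040773×48) ≈ 0.1413.
Accumulation ratio R = 1/(1 − f) ≈ 1/0.8587 ≈ 1.1646.
Each bolus raises the concentration by D/Vd = 2003/183 ≈ 10.945 mcg/mL.
Cmax,ss = C₀/(1 − f) ≈ 10.945/0.8587 ≈ 12.746 mcg/mL.
One interval later, Cmin,ss = Cmax,ss·e^(−kτ) ≈ 12.746 × 0.1413 ≈ 1.801 mcg/mL.
Trough 1.8 mcg/mL vs MEC 1 mcg/mL: adequate.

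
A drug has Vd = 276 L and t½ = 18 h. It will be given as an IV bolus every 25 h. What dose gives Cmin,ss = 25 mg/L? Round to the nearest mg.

τ/t½ = 25/18 ≈ 1.3889, so f = (1/2)^(25/18) ≈ 0.381859.
Cmin,ss = (D/Vd)·f/(1−f), so D = Cmin,ss·Vd·(1−f)/f.
D = 25 × 276 × (1−f)/f ≈ 25 × 276 × 1.61877 ≈ 11169.51 mg.

11170 mg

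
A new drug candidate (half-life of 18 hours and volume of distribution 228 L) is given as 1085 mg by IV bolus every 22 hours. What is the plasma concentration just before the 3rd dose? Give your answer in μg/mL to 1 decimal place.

f = (1/2)^(τ/t½) = (1/2)^(22/18) ≈ 0.4286.
C₀ = D/Vd = 1085/228 ≈ 4.759 μg/mL.
Before the 3rd dose, 2 doses have been given. Superposition: Cmin = C₀·(f + f²).
≈ 4.759 × (0.4286 + 0.1837) ≈ 4.759 × 0.6123 ≈ 2.914 μg/mL.

2.9 μg/mL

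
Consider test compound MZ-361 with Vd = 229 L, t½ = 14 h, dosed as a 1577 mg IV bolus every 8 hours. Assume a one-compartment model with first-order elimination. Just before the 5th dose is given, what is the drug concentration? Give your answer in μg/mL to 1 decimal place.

f = (1/2)^(τ/t½) = (1/2)^(8/14) ≈ 0.6730.
C₀ = D/Vd = 1577/229 ≈ 6.886 μg/mL.
Before the 5th dose, 4 doses have been given. Superposition: Cmin = C₀·(f + f² + … + f^4).
≈ 6.886 × (0.6730 + 0.4529 + 0.3048 + 0.2051) ≈ 6.886 × 1.6358 ≈ 11.264 μg/mL.

11.3 μg/mL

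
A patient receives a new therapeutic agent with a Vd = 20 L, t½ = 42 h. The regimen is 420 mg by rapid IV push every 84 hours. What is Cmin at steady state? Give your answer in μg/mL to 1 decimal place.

7.0 μg/mL

The dosing interval is 2 half-lives, so f = 2^(−2) = 0.25.
At steady state, R = 1/(1 − 0.25) = 4/3.
Single-dose peak C₀ = D/Vd = 420/20 = 21 μg/mL.
Steady-state peak Cmax,ss = C₀·R = 21 × 4/3 ≈ 28.000 μg/mL.
Steady-state trough Cmin,ss = Cmax,ss·f ≈ 28.000 × 0.25 ≈ 7.000 μg/mL.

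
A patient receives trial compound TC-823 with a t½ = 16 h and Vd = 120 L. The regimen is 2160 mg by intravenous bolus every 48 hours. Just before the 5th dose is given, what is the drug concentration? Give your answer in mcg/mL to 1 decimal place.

2.6 mcg/mL

f = (1/2)^(τ/t½) = (1/2)^(48/16) ≈ 0.1250.
C₀ = D/Vd = 2160/120 ≈ 18.000 mcg/mL.
Before the 5th dose, 4 doses have been given. Superposition: Cmin = C₀·(f + f² + … + f^4).
≈ 18.000 × (0.1250 + 0.0156 + 0.0020 + 0.0002) ≈ 18.000 × 0.1428 ≈ 2.570 mcg/mL.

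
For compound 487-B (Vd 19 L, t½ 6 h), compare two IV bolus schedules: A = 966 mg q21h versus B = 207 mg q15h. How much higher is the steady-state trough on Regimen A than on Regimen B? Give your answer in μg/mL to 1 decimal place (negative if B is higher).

2.6 μg/mL

Regimen A: f = (1/2)^(21/6) ≈ 0.0884; Cmin,ss = (966/19)·f/(1−f) ≈ 4.930 μg/mL.
Regimen B: f = (1/2)^(15/6) ≈ 0.1768; Cmin,ss = (207/19)·f/(1−f) ≈ 2.340 μg/mL.
Difference ≈ 4.930 − 2.340 ≈ 2.590 μg/mL.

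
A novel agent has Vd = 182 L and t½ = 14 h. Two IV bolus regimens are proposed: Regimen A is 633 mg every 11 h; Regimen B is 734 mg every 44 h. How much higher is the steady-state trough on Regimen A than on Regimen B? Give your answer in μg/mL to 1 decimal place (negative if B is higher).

Regimen A: f = (1/2)^(11/14) ≈ 0.5801; Cmin,ss = (633/182)·f/(1−f) ≈ 4.805 μg/mL.
Regimen B: f = (1/2)^(44/14) ≈ 0.1132; Cmin,ss = (734/182)·f/(1−f) ≈ 0.515 μg/mL.
Difference ≈ 4.805 − 0.515 ≈ 4.290 μg/mL.

4.3 μg/mL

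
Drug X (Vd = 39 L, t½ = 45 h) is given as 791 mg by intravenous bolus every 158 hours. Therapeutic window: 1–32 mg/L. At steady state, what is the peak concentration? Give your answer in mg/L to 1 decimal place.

22.2 mg/L

τ/t½ = 158/45 ≈ 3.5111, so fraction remaining f = (1/2)^(158/45) ≈ 0.0877.
At steady state, accumulation factor R = 1/(1 − e^(−kτ)) ≈ 1.0961.
Single-dose peak C₀ = D/Vd = 791/39 ≈ 20.282 mg/L.
Steady-state peak Cmax,ss = C₀·R ≈ 20.282 × 1.0961 ≈ 22.231 mg/L.
Peak 22.2 mg/L vs MTC 32 mg/L: below toxic threshold.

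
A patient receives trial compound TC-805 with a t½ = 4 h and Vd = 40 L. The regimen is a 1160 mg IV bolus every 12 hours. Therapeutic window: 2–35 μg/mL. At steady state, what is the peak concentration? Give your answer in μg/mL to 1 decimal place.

33.1 μg/mL

The dosing interval is 3 half-lives, so f = 2^(−3) = 0.125.
Accumulation ratio R = 1/(1 − f) = 1/0.875 = 8/7.
Single-dose peak C₀ = D/Vd = 1160/40 = 29 μg/mL.
Steady-state peak Cmax,ss = C₀·R = 29 × 8/7 ≈ 33.143 μg/mL.
Peak 33.1 μg/mL vs MTC 35 μg/mL: below toxic threshold.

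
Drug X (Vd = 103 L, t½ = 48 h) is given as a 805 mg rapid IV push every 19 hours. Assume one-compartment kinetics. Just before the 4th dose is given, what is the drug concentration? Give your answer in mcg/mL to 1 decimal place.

13.9 mcg/mL

f = (1/2)^(τ/t½) = (1/2)^(19/48) ≈ 0.7601.
C₀ = D/Vd = 805/103 ≈ 7.816 mcg/mL.
Before the 4th dose, 3 doses have been given. Superposition: Cmin = C₀·(f + f² + … + f^3).
≈ 7.816 × (0.7601 + 0.5778 + 0.4391) ≈ 7.816 × 1.7770 ≈ 13.889 mcg/mL.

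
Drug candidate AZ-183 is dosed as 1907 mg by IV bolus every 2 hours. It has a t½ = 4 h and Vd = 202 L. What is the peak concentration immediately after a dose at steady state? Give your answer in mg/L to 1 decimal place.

32.2 mg/L

k = ln2/t½ = ln2/4 ≈ 0.173287 h⁻¹; fraction remaining f = e^(−kτ) = e^(−0.173287×2) ≈ 0.7071.
At steady state, accumulation factor R = 1/(1 − e^(−kτ)) ≈ 3.4141.
Each bolus raises the concentration by D/Vd = 1907/202 ≈ 9.441 mg/L.
Steady-state peak Cmax,ss = C₀·R ≈ 9.441 × 3.4141 ≈ 32.233 mg/L.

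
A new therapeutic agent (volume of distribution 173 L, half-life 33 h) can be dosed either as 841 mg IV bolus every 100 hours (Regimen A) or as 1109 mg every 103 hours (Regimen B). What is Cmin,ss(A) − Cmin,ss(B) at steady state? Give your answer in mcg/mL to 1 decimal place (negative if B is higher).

-0.2 mcg/mL

Regimen A: f = (1/2)^(100/33) ≈ 0.1224; Cmin,ss = (841/173)·f/(1−f) ≈ 0.678 mcg/mL.
Regimen B: f = (1/2)^(103/33) ≈ 0.1149; Cmin,ss = (1109/173)·f/(1−f) ≈ 0.832 mcg/mL.
Difference ≈ 0.678 − 0.832 ≈ -0.154 mcg/mL.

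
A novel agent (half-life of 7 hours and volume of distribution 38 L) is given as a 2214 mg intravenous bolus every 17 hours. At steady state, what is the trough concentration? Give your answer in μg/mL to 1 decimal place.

13.3 μg/mL

τ/t½ = 17/7 ≈ 2.4286, so fraction remaining f = (1/2)^(17/7) ≈ 0.1857.
Each bolus raises the concentration by D/Vd = 2214/38 ≈ 58.263 μg/mL.
Steady-state trough Cmin,ss = C₀·f/(1−f) ≈ 58.263 × 0.1857/0.8143 ≈ 13.287 μg/mL.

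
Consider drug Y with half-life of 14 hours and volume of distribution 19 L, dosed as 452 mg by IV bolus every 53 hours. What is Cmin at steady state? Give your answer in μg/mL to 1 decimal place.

1.9 μg/mL

k = ln2/t½ = ln2/14 ≈ 0.049511 h⁻¹; fraction remaining f = e^(−kτ) = e^(−0.049511×53) ≈ 0.0725.
Each bolus raises the concentration by D/Vd = 452/19 ≈ 23.789 μg/mL.
Steady-state trough Cmin,ss = C₀·f/(1−f) ≈ 23.789 × 0.0725/0.9275 ≈ 1.860 μg/mL.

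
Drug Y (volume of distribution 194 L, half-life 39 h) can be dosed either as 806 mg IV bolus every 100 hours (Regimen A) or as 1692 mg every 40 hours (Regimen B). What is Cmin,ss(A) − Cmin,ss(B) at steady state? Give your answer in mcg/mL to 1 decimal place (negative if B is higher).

Regimen A: f = (1/2)^(100/39) ≈ 0.1691; Cmin,ss = (806/194)·f/(1−f) ≈ 0.846 mcg/mL.
Regimen B: f = (1/2)^(40/39) ≈ 0.4912; Cmin,ss = (1692/194)·f/(1−f) ≈ 8.420 mcg/mL.
Difference ≈ 0.846 − 8.420 ≈ -7.574 mcg/mL.

-7.6 mcg/mL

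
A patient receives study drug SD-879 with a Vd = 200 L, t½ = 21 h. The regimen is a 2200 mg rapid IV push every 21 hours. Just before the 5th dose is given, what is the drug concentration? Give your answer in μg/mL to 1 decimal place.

f = (1/2)^(τ/t½) = (1/2)^(21/21) ≈ 0.5000.
C₀ = D/Vd = 2200/200 ≈ 11.000 μg/mL.
Before the 5th dose, 4 doses have been given. Superposition: Cmin = C₀·(f + f² + … + f^4).
≈ 11.000 × (0.5000 + 0.2500 + 0.1250 + 0.0625) ≈ 11.000 × 0.9375 ≈ 10.312 μg/mL.

10.3 μg/mL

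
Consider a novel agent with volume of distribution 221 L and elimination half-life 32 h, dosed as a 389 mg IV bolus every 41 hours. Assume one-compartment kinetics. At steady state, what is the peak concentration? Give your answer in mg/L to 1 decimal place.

k = ln2/t½ = ln2/32 ≈ 0.021661 h⁻¹; fraction remaining f = e^(−kτ) = e^(−0.021661×41) ≈ 0.4114.
Accumulation ratio R = 1/(1 − f) ≈ 1/0.5886 ≈ 1.6989.
Single-dose peak C₀ = D/Vd = 389/221 ≈ 1.760 mg/L.
Steady-state peak Cmax,ss = C₀·R ≈ 1.760 × 1.6989 ≈ 2.990 mg/L.

3.0 mg/L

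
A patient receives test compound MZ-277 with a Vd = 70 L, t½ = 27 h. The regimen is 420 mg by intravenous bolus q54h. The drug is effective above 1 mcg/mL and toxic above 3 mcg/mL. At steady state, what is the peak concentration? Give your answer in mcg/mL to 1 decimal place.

8.0 mcg/mL

The dosing interval is 2 half-lives, so f = 2^(−2) = 0.25.
At steady state, R = 1/(1 − 0.25) = 4/3.
Single-dose peak C₀ = D/Vd = 420/70 = 6 mcg/mL.
Steady-state peak Cmax,ss = C₀·R = 6 × 4/3 ≈ 8.000 mcg/mL.
Peak 8.0 mcg/mL vs MTC 3 mcg/mL: exceeds toxic threshold.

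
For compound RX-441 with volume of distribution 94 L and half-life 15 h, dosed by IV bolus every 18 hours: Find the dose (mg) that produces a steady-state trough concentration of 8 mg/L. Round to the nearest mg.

τ/t½ = 18/15 ≈ 1.2, so f = (1/2)^(18/15) ≈ 0.435275.
Cmin,ss = (D/Vd)·f/(1−f), so D = Cmin,ss·Vd·(1−f)/f.
D = 8 × 94 × (1−f)/f ≈ 8 × 94 × 1.29740 ≈ 975.64 mg.

976 mg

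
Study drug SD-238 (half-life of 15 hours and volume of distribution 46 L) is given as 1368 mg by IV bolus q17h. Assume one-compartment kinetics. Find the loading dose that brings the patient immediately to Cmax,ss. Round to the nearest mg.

2514 mg

f = (1/2)^(17/15) ≈ 0.455861; accumulation ratio R = 1/(1−f) ≈ 1.83777.
Loading dose to hit Cmax,ss on first dose: D_load = D_maint·R ≈ 1368 × 1.83777 ≈ 2514.07 mg.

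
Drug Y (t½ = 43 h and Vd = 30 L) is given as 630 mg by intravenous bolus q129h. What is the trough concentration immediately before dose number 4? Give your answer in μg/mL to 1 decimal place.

f = (1/2)^(τ/t½) = (1/2)^(129/43) ≈ 0.1250.
C₀ = D/Vd = 630/30 ≈ 21.000 μg/mL.
Before the 4th dose, 3 doses have been given. Superposition: Cmin = C₀·(f + f² + … + f^3).
≈ 21.000 × (0.1250 + 0.0156 + 0.0020) ≈ 21.000 × 0.1426 ≈ 2.995 μg/mL.

3.0 μg/mL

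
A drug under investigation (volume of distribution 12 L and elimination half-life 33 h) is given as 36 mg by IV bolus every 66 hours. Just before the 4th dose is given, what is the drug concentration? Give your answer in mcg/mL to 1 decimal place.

1.0 mcg/mL

f = (1/2)^(τ/t½) = (1/2)^(66/33) ≈ 0.2500.
C₀ = D/Vd = 36/12 ≈ 3.000 mcg/mL.
Before the 4th dose, 3 doses have been given. Superposition: Cmin = C₀·(f + f² + … + f^3).
≈ 3.000 × (0.2500 + 0.0625 + 0.0156) ≈ 3.000 × 0.3281 ≈ 0.984 mcg/mL.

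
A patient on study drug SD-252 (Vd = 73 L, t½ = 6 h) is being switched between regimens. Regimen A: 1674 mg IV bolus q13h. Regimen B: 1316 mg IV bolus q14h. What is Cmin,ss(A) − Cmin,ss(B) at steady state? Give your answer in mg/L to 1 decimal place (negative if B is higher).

2.1 mg/L

Regimen A: f = (1/2)^(13/6) ≈ 0.2227; Cmin,ss = (1674/73)·f/(1−f) ≈ 6.570 mg/L.
Regimen B: f = (1/2)^(14/6) ≈ 0.1984; Cmin,ss = (1316/73)·f/(1−f) ≈ 4.462 mg/L.
Difference ≈ 6.570 − 4.462 ≈ 2.108 mg/L.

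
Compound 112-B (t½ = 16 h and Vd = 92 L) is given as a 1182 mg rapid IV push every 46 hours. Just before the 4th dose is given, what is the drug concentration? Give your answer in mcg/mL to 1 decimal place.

f = (1/2)^(τ/t½) = (1/2)^(46/16) ≈ 0.1363.
C₀ = D/Vd = 1182/92 ≈ 12.848 mcg/mL.
Before the 4th dose, 3 doses have been given. Superposition: Cmin = C₀·(f + f² + … + f^3).
≈ 12.848 × (0.1363 + 0.0186 + 0.0025) ≈ 12.848 × 0.1574 ≈ 2.022 mcg/mL.

2.0 mcg/mL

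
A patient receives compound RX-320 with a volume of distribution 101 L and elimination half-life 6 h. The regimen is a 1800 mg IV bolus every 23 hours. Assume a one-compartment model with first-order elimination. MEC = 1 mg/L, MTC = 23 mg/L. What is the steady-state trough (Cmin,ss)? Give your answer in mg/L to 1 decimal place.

1.3 mg/L

τ/t½ = 23/6 ≈ 3.8333, so fraction remaining f = (1/2)^(23/6) ≈ 0.0702.
Single-dose peak C₀ = D/Vd = 1800/101 ≈ 17.822 mg/L.
Steady-state trough Cmin,ss = C₀·f/(1−f) ≈ 17.822 × 0.0702/0.9298 ≈ 1.346 mg/L.
Trough 1.3 mg/L vs MEC 1 mg/L: adequate.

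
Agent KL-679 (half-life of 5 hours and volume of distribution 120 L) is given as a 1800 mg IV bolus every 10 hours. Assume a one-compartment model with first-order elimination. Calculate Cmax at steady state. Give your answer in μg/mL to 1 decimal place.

τ = 10 h = 2 half-lives, so f = (1/2)^2 = 0.25.
Accumulation ratio R = 1/(1 − f) = 1/0.75 = 4/3.
Single-dose peak C₀ = D/Vd = 1800/120 = 15 μg/mL.
Steady-state peak Cmax,ss = C₀·R = 15 × 4/3 ≈ 20.000 μg/mL.

20.0 μg/mL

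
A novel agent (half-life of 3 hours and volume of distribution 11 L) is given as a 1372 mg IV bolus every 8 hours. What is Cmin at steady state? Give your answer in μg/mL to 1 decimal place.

23.3 μg/mL

k = ln2/t½ = ln2/3 ≈ 0.231049 h⁻¹; fraction remaining f = e^(−kτ) = e^(−0.231049×8) ≈ 0.1575.
Accumulation ratio R = 1/(1 − f) ≈ 1/0.8425 ≈ 1.1869.
Each bolus raises the concentration by D/Vd = 1372/11 ≈ 124.727 μg/mL.
Cmax,ss = C₀/(1 − f) ≈ 124.727/0.8425 ≈ 148.044 μg/mL.
One interval later, Cmin,ss = Cmax,ss·e^(−kτ) ≈ 148.044 × 0.1575 ≈ 23.317 μg/mL.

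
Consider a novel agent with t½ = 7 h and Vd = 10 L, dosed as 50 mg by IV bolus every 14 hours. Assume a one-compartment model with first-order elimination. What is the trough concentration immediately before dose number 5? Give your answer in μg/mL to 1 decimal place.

f = (1/2)^(τ/t½) = (1/2)^(14/7) ≈ 0.2500.
C₀ = D/Vd = 50/10 ≈ 5.000 μg/mL.
Before the 5th dose, 4 doses have been given. Superposition: Cmin = C₀·(f + f² + … + f^4).
≈ 5.000 × (0.2500 + 0.0625 + 0.0156 + 0.0039) ≈ 5.000 × 0.3320 ≈ 1.660 μg/mL.

1.7 μg/mL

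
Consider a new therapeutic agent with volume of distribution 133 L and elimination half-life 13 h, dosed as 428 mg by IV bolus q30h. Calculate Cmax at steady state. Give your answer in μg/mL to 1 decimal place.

4.0 μg/mL

τ/t½ = 30/13 ≈ 2.3077, so fraction remaining f = (1/2)^(30/13) ≈ 0.2020.
Accumulation ratio R = 1/(1 − f) ≈ 1/0.7980 ≈ 1.2531.
Each bolus raises the concentration by D/Vd = 428/133 ≈ 3.218 μg/mL.
Steady-state peak Cmax,ss = C₀·R ≈ 3.218 × 1.2531 ≈ 4.032 μg/mL.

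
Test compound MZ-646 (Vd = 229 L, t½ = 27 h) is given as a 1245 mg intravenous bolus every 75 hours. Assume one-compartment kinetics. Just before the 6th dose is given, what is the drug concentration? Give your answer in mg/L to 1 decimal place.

0.9 mg/L

f = (1/2)^(τ/t½) = (1/2)^(75/27) ≈ 0.1458.
C₀ = D/Vd = 1245/229 ≈ 5.437 mg/L.
Before the 6th dose, 5 doses have been given. Superposition: Cmin = C₀·(f + f² + … + f^5).
≈ 5.437 × (0.1458 + 0.0213 + 0.0031 + 0.0005 + 0.0001) ≈ 5.437 × 0.1708 ≈ 0.929 mg/L.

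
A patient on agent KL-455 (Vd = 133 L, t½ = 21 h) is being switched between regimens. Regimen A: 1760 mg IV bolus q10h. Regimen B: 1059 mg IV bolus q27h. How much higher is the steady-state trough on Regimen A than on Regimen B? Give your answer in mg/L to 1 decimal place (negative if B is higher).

28.3 mg/L

Regimen A: f = (1/2)^(10/21) ≈ 0.7189; Cmin,ss = (1760/133)·f/(1−f) ≈ 33.843 mg/L.
Regimen B: f = (1/2)^(27/21) ≈ 0.4102; Cmin,ss = (1059/133)·f/(1−f) ≈ 5.538 mg/L.
Difference ≈ 33.843 − 5.538 ≈ 28.305 mg/L.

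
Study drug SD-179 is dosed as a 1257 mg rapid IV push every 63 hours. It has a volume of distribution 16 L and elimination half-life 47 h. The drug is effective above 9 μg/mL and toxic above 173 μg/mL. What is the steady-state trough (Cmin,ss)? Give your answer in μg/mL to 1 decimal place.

51.3 μg/mL

Over one 63-h interval, 63/47 ≈ 1.3404 half-lives elapse, leaving f ≈ 0.3949 of each dose.
Single-dose peak C₀ = D/Vd = 1257/16 ≈ 78.562 μg/mL.
Steady-state trough Cmin,ss = C₀·f/(1−f) ≈ 78.562 × 0.3949/0.6051 ≈ 51.271 μg/mL.
Trough 51.3 μg/mL vs MEC 9 μg/mL: adequate.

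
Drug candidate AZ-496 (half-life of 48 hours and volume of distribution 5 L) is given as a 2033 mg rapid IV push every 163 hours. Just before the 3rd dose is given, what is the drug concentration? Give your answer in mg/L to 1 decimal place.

42.3 mg/L

f = (1/2)^(τ/t½) = (1/2)^(163/48) ≈ 0.0950.
C₀ = D/Vd = 2033/5 ≈ 406.600 mg/L.
Before the 3rd dose, 2 doses have been given. Superposition: Cmin = C₀·(f + f²).
≈ 406.600 × (0.0950 + 0.0090) ≈ 406.600 × 0.1040 ≈ 42.286 mg/L.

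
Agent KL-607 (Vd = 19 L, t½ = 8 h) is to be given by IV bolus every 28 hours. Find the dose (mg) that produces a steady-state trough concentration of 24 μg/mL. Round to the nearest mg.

4703 mg

τ/t½ = 28/8 ≈ 3.5, so f = (1/2)^(28/8) ≈ 0.088388.
Cmin,ss = (D/Vd)·f/(1−f), so D = Cmin,ss·Vd·(1−f)/f.
D = 24 × 19 × (1−f)/f ≈ 24 × 19 × 10.31375 ≈ 4703.07 mg.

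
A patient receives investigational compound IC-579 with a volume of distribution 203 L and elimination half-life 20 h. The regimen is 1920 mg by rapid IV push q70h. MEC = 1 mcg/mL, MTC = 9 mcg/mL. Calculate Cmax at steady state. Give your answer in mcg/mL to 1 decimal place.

10.4 mcg/mL

k = ln2/t½ = ln2/20 ≈ 0.034657 h⁻¹; fraction remaining f = e^(−kτ) = e^(−0.034657×70) ≈ 0.0884.
Accumulation ratio R = 1/(1 − f) ≈ 1/0.9116 ≈ 1.0970.
Single-dose peak C₀ = D/Vd = 1920/203 ≈ 9.458 mcg/mL.
Cmax,ss = C₀/(1 − f) ≈ 9.458/0.9116 ≈ 10.375 mcg/mL.
Peak 10.4 mcg/mL vs MTC 9 mcg/mL: exceeds toxic threshold.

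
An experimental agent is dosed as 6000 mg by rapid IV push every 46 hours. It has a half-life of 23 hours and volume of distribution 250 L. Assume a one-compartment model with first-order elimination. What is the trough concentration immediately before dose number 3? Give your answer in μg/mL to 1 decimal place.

7.5 μg/mL

f = (1/2)^(τ/t½) = (1/2)^(46/23) ≈ 0.2500.
C₀ = D/Vd = 6000/250 ≈ 24.000 μg/mL.
Before the 3rd dose, 2 doses have been given. Superposition: Cmin = C₀·(f + f²).
≈ 24.000 × (0.2500 + 0.0625) ≈ 24.000 × 0.3125 ≈ 7.500 μg/mL.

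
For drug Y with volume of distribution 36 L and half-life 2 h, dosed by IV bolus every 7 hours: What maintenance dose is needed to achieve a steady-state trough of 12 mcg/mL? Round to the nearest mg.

τ/t½ = 7/2 ≈ 3.5, so f = (1/2)^(7/2) ≈ 0.088388.
Cmin,ss = (D/Vd)·f/(1−f), so D = Cmin,ss·Vd·(1−f)/f.
D = 12 × 36 × (1−f)/f ≈ 12 × 36 × 10.31375 ≈ 4455.54 mg.

4456 mg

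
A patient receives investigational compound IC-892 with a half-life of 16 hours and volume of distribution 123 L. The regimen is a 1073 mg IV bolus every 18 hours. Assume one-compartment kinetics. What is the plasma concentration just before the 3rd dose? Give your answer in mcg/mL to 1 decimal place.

f = (1/2)^(τ/t½) = (1/2)^(18/16) ≈ 0.4585.
C₀ = D/Vd = 1073/123 ≈ 8.724 mcg/mL.
Before the 3rd dose, 2 doses have been given. Superposition: Cmin = C₀·(f + f²).
≈ 8.724 × (0.4585 + 0.2102) ≈ 8.724 × 0.6687 ≈ 5.834 mcg/mL.

5.8 mcg/mL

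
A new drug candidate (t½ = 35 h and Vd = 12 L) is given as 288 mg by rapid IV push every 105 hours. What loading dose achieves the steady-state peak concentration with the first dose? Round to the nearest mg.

329 mg

f = (1/2)^(105/35) ≈ 0.125000; accumulation ratio R = 1/(1−f) ≈ 1.14286.
Loading dose to hit Cmax,ss on first dose: D_load = D_maint·R ≈ 288 × 1.14286 ≈ 329.14 mg.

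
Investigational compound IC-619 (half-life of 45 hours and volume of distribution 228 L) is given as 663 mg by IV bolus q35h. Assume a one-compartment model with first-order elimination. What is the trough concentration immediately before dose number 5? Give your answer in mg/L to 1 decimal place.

f = (1/2)^(τ/t½) = (1/2)^(35/45) ≈ 0.5833.
C₀ = D/Vd = 663/228 ≈ 2.908 mg/L.
Before the 5th dose, 4 doses have been given. Superposition: Cmin = C₀·(f + f² + … + f^4).
≈ 2.908 × (0.5833 + 0.3402 + 0.1985 + 0.1158) ≈ 2.908 × 1.2378 ≈ 3.600 mg/L.

3.6 mg/L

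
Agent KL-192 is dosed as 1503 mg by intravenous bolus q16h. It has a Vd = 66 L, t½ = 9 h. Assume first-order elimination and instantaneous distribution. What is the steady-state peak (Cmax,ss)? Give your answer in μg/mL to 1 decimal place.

32.1 μg/mL

τ/t½ = 16/9 ≈ 1.7778, so fraction remaining f = (1/2)^(16/9) ≈ 0.2916.
Accumulation ratio R = 1/(1 − f) ≈ 1/0.7084 ≈ 1.4116.
Each bolus raises the concentration by D/Vd = 1503/66 ≈ 22.773 μg/mL.
Cmax,ss = C₀/(1 − f) ≈ 22.773/0.7084 ≈ 32.147 μg/mL.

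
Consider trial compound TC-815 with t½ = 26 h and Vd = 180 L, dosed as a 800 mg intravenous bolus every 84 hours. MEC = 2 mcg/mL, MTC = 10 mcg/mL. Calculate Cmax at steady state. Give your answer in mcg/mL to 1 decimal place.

5.0 mcg/mL

Over one 84-h interval, 84/26 ≈ 3.2308 half-lives elapse, leaving f ≈ 0.1065 of each dose.
At steady state, accumulation factor R = 1/(1 − e^(−kτ)) ≈ 1.1192.
Single-dose peak C₀ = D/Vd = 800/180 ≈ 4.444 mcg/mL.
Cmax,ss = C₀/(1 − f) ≈ 4.444/0.8935 ≈ 4.974 mcg/mL.
Peak 5.0 mcg/mL vs MTC 10 mcg/mL: below toxic threshold.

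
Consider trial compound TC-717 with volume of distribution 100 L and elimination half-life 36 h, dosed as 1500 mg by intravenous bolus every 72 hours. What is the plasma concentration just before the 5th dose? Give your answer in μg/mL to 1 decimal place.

5.0 μg/mL

f = (1/2)^(τ/t½) = (1/2)^(72/36) ≈ 0.2500.
C₀ = D/Vd = 1500/100 ≈ 15.000 μg/mL.
Before the 5th dose, 4 doses have been given. Superposition: Cmin = C₀·(f + f² + … + f^4).
≈ 15.000 × (0.2500 + 0.0625 + 0.0156 + 0.0039) ≈ 15.000 × 0.3320 ≈ 4.980 μg/mL.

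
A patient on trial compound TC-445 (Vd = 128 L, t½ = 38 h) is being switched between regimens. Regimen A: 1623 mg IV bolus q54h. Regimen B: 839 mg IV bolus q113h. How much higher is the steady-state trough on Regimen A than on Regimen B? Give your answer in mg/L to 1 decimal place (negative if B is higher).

Regimen A: f = (1/2)^(54/38) ≈ 0.3734; Cmin,ss = (1623/128)·f/(1−f) ≈ 7.556 mg/L.
Regimen B: f = (1/2)^(113/38) ≈ 0.1273; Cmin,ss = (839/128)·f/(1−f) ≈ 0.956 mg/L.
Difference ≈ 7.556 − 0.956 ≈ 6.600 mg/L.

6.6 mg/L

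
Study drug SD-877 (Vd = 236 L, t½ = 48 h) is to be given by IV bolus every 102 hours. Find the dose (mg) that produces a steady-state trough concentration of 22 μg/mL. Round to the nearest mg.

17456 mg

τ/t½ = 102/48 ≈ 2.125, so f = (1/2)^(102/48) ≈ 0.229251.
Cmin,ss = (D/Vd)·f/(1−f), so D = Cmin,ss·Vd·(1−f)/f.
D = 22 × 236 × (1−f)/f ≈ 22 × 236 × 3.36203 ≈ 17455.66 mg.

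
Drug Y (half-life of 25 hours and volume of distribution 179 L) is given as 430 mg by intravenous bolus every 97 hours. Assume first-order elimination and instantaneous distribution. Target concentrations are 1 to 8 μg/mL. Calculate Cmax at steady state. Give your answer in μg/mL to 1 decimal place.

2.6 μg/mL

τ/t½ = 97/25 ≈ 3.88, so fraction remaining f = (1/2)^(97/25) ≈ 0.0679.
Accumulation ratio R = 1/(1 − f) ≈ 1/0.9321 ≈ 1.0728.
Single-dose peak C₀ = D/Vd = 430/179 ≈ 2.402 μg/mL.
Cmax,ss = C₀/(1 − f) ≈ 2.402/0.9321 ≈ 2.577 μg/mL.
Peak 2.6 μg/mL vs MTC 8 μg/mL: below toxic threshold.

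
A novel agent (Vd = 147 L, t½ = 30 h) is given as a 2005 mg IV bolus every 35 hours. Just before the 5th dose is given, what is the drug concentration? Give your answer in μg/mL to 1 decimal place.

f = (1/2)^(τ/t½) = (1/2)^(35/30) ≈ 0.4454.
C₀ = D/Vd = 2005/147 ≈ 13.639 μg/mL.
Before the 5th dose, 4 doses have been given. Superposition: Cmin = C₀·(f + f² + … + f^4).
≈ 13.639 × (0.4454 + 0.1984 + 0.0884 + 0.0394) ≈ 13.639 × 0.7716 ≈ 10.524 μg/mL.

10.5 μg/mL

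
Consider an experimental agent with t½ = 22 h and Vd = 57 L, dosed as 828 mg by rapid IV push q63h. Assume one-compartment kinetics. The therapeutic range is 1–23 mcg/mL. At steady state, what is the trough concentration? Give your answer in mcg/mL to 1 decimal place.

2.3 mcg/mL

Over one 63-h interval, 63/22 ≈ 2.8636 half-lives elapse, leaving f ≈ 0.1374 of each dose.
Accumulation ratio R = 1/(1 − f) ≈ 1/0.8626 ≈ 1.1593.
Single-dose peak C₀ = D/Vd = 828/57 ≈ 14.526 mcg/mL.
Steady-state peak Cmax,ss = C₀·R ≈ 14.526 × 1.1593 ≈ 16.840 mcg/mL.
One interval later, Cmin,ss = Cmax,ss·e^(−kτ) ≈ 16.840 × 0.1374 ≈ 2.314 mcg/mL.
Trough 2.3 mcg/mL vs MEC 1 mcg/mL: adequate.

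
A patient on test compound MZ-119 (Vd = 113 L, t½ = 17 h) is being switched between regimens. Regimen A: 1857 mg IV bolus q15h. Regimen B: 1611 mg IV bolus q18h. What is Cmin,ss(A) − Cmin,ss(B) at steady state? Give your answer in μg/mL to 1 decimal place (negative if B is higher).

6.3 μg/mL

Regimen A: f = (1/2)^(15/17) ≈ 0.5425; Cmin,ss = (1857/113)·f/(1−f) ≈ 19.487 μg/mL.
Regimen B: f = (1/2)^(18/17) ≈ 0.4800; Cmin,ss = (1611/113)·f/(1−f) ≈ 13.160 μg/mL.
Difference ≈ 19.487 − 13.160 ≈ 6.327 μg/mL.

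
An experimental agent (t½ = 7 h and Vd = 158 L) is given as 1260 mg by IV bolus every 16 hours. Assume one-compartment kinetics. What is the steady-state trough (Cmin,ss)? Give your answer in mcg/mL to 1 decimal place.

2.1 mcg/mL

Over one 16-h interval, 16/7 ≈ 2.2857 half-lives elapse, leaving f ≈ 0.2051 of each dose.
Accumulation ratio R = 1/(1 − f) ≈ 1/0.7949 ≈ 1.2580.
Single-dose peak C₀ = D/Vd = 1260/158 ≈ 7.975 mcg/mL.
Steady-state peak Cmax,ss = C₀·R ≈ 7.975 × 1.2580 ≈ 10.033 mcg/mL.
One interval later, Cmin,ss = Cmax,ss·e^(−kτ) ≈ 10.033 × 0.2051 ≈ 2.058 mcg/mL.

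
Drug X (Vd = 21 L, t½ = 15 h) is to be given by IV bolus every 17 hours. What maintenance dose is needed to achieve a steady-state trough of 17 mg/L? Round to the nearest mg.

426 mg

τ/t½ = 17/15 ≈ 1.1333, so f = (1/2)^(17/15) ≈ 0.455861.
Cmin,ss = (D/Vd)·f/(1−f), so D = Cmin,ss·Vd·(1−f)/f.
D = 17 × 21 × (1−f)/f ≈ 17 × 21 × 1.19365 ≈ 426.13 mg.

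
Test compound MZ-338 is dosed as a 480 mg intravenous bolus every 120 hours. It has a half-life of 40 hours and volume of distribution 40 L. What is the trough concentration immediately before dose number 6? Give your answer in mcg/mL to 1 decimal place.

1.7 mcg/mL

f = (1/2)^(τ/t½) = (1/2)^(120/40) ≈ 0.1250.
C₀ = D/Vd = 480/40 ≈ 12.000 mcg/mL.
Before the 6th dose, 5 doses have been given. Superposition: Cmin = C₀·(f + f² + … + f^5).
≈ 12.000 × (0.1250 + 0.0156 + 0.0020 + 0.0002 + 0.0000) ≈ 12.000 × 0.1428 ≈ 1.714 mcg/mL.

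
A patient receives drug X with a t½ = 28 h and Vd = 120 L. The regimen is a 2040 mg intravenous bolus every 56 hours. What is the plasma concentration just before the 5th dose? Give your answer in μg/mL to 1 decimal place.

f = (1/2)^(τ/t½) = (1/2)^(56/28) ≈ 0.2500.
C₀ = D/Vd = 2040/120 ≈ 17.000 μg/mL.
Before the 5th dose, 4 doses have been given. Superposition: Cmin = C₀·(f + f² + … + f^4).
≈ 17.000 × (0.2500 + 0.0625 + 0.0156 + 0.0039) ≈ 17.000 × 0.3320 ≈ 5.644 μg/mL.

5.6 μg/mL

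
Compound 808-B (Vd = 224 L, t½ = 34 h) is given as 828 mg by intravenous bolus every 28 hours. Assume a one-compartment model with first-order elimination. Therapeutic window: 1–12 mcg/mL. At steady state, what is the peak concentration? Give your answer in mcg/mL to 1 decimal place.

Over one 28-h interval, 28/34 ≈ 0.82353 half-lives elapse, leaving f ≈ 0.5651 of each dose.
At steady state, accumulation factor R = 1/(1 − e^(−kτ)) ≈ 2.2994.
Single-dose peak C₀ = D/Vd = 828/224 ≈ 3.696 mcg/mL.
Cmax,ss = C₀/(1 − f) ≈ 3.696/0.4349 ≈ 8.499 mcg/mL.
Peak 8.5 mcg/mL vs MTC 12 mcg/mL: below toxic threshold.

8.5 mcg/mL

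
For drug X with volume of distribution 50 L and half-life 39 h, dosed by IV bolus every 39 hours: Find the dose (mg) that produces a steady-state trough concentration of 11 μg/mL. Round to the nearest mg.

τ/t½ = 39/39 ≈ 1, so f = (1/2)^(39/39) ≈ 0.500000.
Cmin,ss = (D/Vd)·f/(1−f), so D = Cmin,ss·Vd·(1−f)/f.
D = 11 × 50 × (1−f)/f ≈ 11 × 50 × 1.00000 ≈ 550.00 mg.

550 mg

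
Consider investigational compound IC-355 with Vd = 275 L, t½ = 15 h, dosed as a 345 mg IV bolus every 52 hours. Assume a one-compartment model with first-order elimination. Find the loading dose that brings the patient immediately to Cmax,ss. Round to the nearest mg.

f = (1/2)^(52/15) ≈ 0.090454; accumulation ratio R = 1/(1−f) ≈ 1.09945.
Loading dose to hit Cmax,ss on first dose: D_load = D_maint·R ≈ 345 × 1.09945 ≈ 379.31 mg.

379 mg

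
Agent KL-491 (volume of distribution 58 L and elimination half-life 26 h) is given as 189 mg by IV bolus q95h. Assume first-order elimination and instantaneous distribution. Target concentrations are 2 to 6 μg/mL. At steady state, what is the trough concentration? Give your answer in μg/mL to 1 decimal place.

0.3 μg/mL

k = ln2/t½ = ln2/26 ≈ 0.026660 h⁻¹; fraction remaining f = e^(−kτ) = e^(−0.026660×95) ≈ 0.0794.
Accumulation ratio R = 1/(1 − f) ≈ 1/0.9206 ≈ 1.0862.
Single-dose peak C₀ = D/Vd = 189/58 ≈ 3.259 μg/mL.
Steady-state peak Cmax,ss = C₀·R ≈ 3.259 × 1.0862 ≈ 3.540 μg/mL.
One interval later, Cmin,ss = Cmax,ss·e^(−kτ) ≈ 3.540 × 0.0794 ≈ 0.281 μg/mL.
Trough 0.3 μg/mL vs MEC 2 μg/mL: subtherapeutic.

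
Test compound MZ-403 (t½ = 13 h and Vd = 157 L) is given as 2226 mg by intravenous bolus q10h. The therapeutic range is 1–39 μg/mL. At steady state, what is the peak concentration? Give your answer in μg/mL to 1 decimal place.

34.3 μg/mL

Over one 10-h interval, 10/13 ≈ 0.76923 half-lives elapse, leaving f ≈ 0.5867 of each dose.
Accumulation ratio R = 1/(1 − f) ≈ 1/0.4133 ≈ 2.4195.
Single-dose peak C₀ = D/Vd = 2226/157 ≈ 14.178 μg/mL.
Steady-state peak Cmax,ss = C₀·R ≈ 14.178 × 2.4195 ≈ 34.304 μg/mL.
Peak 34.3 μg/mL vs MTC 39 μg/mL: below toxic threshold.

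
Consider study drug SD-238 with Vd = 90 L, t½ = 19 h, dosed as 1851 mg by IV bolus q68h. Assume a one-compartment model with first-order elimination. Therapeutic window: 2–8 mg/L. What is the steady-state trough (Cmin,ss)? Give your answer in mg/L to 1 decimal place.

τ/t½ = 68/19 ≈ 3.5789, so fraction remaining f = (1/2)^(68/19) ≈ 0.0837.
At steady state, accumulation factor R = 1/(1 − e^(−kτ)) ≈ 1.0913.
Single-dose peak C₀ = D/Vd = 1851/90 ≈ 20.567 mg/L.
Cmax,ss = C₀/(1 − f) ≈ 20.567/0.9163 ≈ 22.446 mg/L.
Steady-state trough Cmin,ss = Cmax,ss·f ≈ 22.446 × 0.0837 ≈ 1.879 mg/L.
Trough 1.9 mg/L vs MEC 2 mg/L: subtherapeutic.

1.9 mg/L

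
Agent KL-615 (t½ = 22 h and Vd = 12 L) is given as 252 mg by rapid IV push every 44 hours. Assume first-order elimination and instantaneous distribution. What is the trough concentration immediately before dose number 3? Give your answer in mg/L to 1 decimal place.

6.6 mg/L

f = (1/2)^(τ/t½) = (1/2)^(44/22) ≈ 0.2500.
C₀ = D/Vd = 252/12 ≈ 21.000 mg/L.
Before the 3rd dose, 2 doses have been given. Superposition: Cmin = C₀·(f + f²).
≈ 21.000 × (0.2500 + 0.0625) ≈ 21.000 × 0.3125 ≈ 6.562 mg/L.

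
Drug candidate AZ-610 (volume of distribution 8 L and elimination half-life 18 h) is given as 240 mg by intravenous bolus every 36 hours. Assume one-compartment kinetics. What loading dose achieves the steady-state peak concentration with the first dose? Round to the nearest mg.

f = (1/2)^(36/18) ≈ 0.250000; accumulation ratio R = 1/(1−f) ≈ 1.33333.
Loading dose to hit Cmax,ss on first dose: D_load = D_maint·R ≈ 240 × 1.33333 ≈ 320.00 mg.

320 mg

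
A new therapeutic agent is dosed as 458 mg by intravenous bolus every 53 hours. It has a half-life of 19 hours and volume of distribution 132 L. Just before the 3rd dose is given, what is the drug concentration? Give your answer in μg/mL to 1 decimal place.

0.6 μg/mL

f = (1/2)^(τ/t½) = (1/2)^(53/19) ≈ 0.1446.
C₀ = D/Vd = 458/132 ≈ 3.470 μg/mL.
Before the 3rd dose, 2 doses have been given. Superposition: Cmin = C₀·(f + f²).
≈ 3.470 × (0.1446 + 0.0209) ≈ 3.470 × 0.1655 ≈ 0.574 μg/mL.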